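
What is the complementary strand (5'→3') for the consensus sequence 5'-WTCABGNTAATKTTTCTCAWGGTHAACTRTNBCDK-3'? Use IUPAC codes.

Standard pairs A↔T, G↔C; ambiguity codes pair R↔Y, K↔M, W↔W, B↔V, D↔H, N↔N. Complement (WAGTVCNATTAMAAAGAGTWCCADTTGAYANVGHM), then reverse for 5'→3'.

5'-MHGVNAYAGTTDACCWTGAGAAAMATTANCVTGAW-3'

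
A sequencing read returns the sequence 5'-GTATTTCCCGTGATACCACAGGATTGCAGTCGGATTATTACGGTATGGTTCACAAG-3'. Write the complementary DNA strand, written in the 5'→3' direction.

5'-CTTGTGAACCATACCGTAATAATCCGACTGCAATCCTGTGGTATCACGGGAAATAC-3'

Pairing A↔T and G↔C gives CATAAAGGGCACTATGGTGTCCTAACGTCAGCCTAATAATGCCATACCAAGTGTTC, running 3'→5'. Reverse for the 5'→3' convention.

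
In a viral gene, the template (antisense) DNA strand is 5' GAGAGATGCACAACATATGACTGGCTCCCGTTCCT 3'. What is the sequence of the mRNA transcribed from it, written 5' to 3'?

5′-AGGAACGGGAGCCAGUCAUAUGUUGUGCAUCUCUC-3′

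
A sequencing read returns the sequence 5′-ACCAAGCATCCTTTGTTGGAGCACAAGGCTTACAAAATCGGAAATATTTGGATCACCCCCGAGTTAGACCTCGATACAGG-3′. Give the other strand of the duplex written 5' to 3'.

5'-CCTGTATCGAGGTCTAACTCGGGGGTGATCCAAATATTTCCGATTTTGTAAGCCTTGTGCTCCAACAAAGGATGCTTGGT-3'

The complement of ACCAAGCATCCTTTGTTGGAGCACAAGGCTTACAAAATCGGAAATATTTGGATCACCCCCGAGTTAGACCTCGATACAGG is TGGTTCGTAGGAAACAACCTCGTGTTCCGAATGTTTTAGCCTTTATAAACCTAGTGGGGGCTCAATCTGGAGCTATGTCC (A↔T, G↔C). DNA strands are antiparallel, so the complementary strand runs 3'→5'; reversing gives the 5'→3' form.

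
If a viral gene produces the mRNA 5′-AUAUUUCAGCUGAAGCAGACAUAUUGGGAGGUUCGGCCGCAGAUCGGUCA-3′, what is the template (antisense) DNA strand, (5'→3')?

5'-TGACCGATCTGCGGCCGAACCTCCCAATATGTCTGCTTCAGCTGAAATAT-3'

Replace U with T to get the coding DNA strand: ATATTTCAGCTGAAGCAGACATATTGGGAGGTTCGGCCGCAGATCGGTCA. The template strand is its reverse complement (complement TATAAAGTCGACTTCGTCTGTATAACCCTCCAAGCCGGCGTCTAGCCAGT, then reverse).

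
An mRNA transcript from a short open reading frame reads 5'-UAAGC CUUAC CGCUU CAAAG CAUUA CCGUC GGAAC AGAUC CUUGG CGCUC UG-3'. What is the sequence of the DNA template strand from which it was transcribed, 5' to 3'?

5'-CAGAGCGCCAAGGATCTGTTCCGACGGTAATGCTTTGAAGCGGTAAGGCTTA-3'

Replace U with T to get the coding DNA strand: TAAGCCTTACCGCTTCAAAGCATTACCGTCGGAACAGATCCTTGGCGCTCTG. The template strand is its reverse complement (complement ATTCGGAATGGCGAAGTTTCGTAATGGCAGCCTTGTCTAGGAACCGCGAGAC, then reverse).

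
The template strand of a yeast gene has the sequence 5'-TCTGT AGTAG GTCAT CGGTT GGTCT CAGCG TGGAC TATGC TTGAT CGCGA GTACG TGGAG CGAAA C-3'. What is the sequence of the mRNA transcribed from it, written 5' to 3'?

5'-GUUUCGCUCCACGUACUCGCGAUCAAGCAUAGUCCACGCUGAGACCAACCGAUGACCUACUACAGA-3'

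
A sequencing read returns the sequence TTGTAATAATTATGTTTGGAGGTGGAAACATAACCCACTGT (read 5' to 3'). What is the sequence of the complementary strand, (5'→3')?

5′-ACAGTGGGTTATGTTTCCACCTCCAAACATAATTATTACAA-3′

The complement of TTGTAATAATTATGTTTGGAGGTGGAAACATAACCCACTGT is AACATTATTAATACAAACCTCCACCTTTGTATTGGGTGACA (A↔T, G↔C). DNA strands are antiparallel, so the complementary strand runs 3'→5'; reversing gives the 5'→3' form.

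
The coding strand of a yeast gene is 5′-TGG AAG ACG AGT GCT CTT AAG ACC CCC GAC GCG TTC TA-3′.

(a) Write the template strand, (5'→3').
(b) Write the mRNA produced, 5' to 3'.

(a) 5'-TAGAACGCGTCGGGGGTCTTAAGAGCACTCGTCTTCCA-3'
(b) 5'-UGGAAGACGAGUGCUCUUAAGACCCCCGACGCGUUCUA-3'

(a) The template strand is the reverse complement of the coding strand: complement ACCTTCTGCTCACGAGAATTCTGGGGGCTGCGCAAGAT, then reverse.
(b) mRNA matches the coding strand with T→U.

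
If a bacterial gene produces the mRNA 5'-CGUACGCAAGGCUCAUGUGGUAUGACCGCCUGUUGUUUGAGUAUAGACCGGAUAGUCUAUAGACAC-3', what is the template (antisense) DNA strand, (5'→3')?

Replace U with T to get the coding DNA strand: CGTACGCAAGGCTCATGTGGTATGACCGCCTGTTGTTTGAGTATAGACCGGATAGTCTATAGACAC. The template strand is its reverse complement (complement GCATGCGTTCCGAGTACACCATACTGGCGGACAACAAACTCATATCTGGCCTATCAGATATCTGTG, then reverse).

5'-GTGTCTATAGACTATCCGGTCTATACTCAAACAACAGGCGGTCATACCACATGAGCCTTGCGTACG-3'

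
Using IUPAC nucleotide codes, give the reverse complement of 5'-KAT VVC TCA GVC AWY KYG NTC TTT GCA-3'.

Standard pairs A↔T, G↔C; ambiguity codes pair Y↔R, K↔M, W↔W, V↔B, N↔N. Complement (MTABBGAGTCBGTWRMRCNAGAAACGT), then reverse for 5'→3'.

5'-TGCAAAGANCRMRWTGBCTGAGBBATM-3'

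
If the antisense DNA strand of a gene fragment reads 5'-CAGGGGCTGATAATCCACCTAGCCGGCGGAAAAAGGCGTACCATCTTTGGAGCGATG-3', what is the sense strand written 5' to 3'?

5′-CATCGCTCCAAAGATGGTACGCCTTTTTCCGCCGGCTAGGTGGATTATCAGCCCCTG-3′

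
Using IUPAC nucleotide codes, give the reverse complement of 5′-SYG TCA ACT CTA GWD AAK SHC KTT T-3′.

Standard pairs A↔T, G↔C; ambiguity codes pair Y↔R, K↔M, W↔W, S↔S, D↔H. Complement (SRCAGTTGAGATCWHTTMSDGMAAA), then reverse for 5'→3'.

5'-AAAMGDSMTTHWCTAGAGTTGACRS-3'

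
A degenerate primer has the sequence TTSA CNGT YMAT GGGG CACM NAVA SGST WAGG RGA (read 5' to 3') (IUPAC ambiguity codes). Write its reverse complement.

Standard pairs A↔T, G↔C; ambiguity codes pair R↔Y, M↔K, W↔W, S↔S, V↔B, N↔N. Complement (AASTGNCARKTACCCCGTGKNTBTSCSAWTCCYCT), then reverse for 5'→3'.

5′-TCYCCTWASCSTBTNKGTGCCCCATKRACNGTSAA-3′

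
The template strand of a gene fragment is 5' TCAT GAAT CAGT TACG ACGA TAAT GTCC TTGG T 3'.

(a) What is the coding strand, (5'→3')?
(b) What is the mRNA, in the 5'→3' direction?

(a) The coding strand is the reverse complement of the template: complement AGTACTTAGTCAATGCTGCTATTACAGGAACCA, then reverse.
(b) mRNA has the coding-strand sequence with T→U.

(a) 5'-ACCAAGGACATTATCGTCGTAACTGATTCATGA-3'
(b) 5'-ACCAAGGACAUUAUCGUCGUAACUGAUUCAUGA-3'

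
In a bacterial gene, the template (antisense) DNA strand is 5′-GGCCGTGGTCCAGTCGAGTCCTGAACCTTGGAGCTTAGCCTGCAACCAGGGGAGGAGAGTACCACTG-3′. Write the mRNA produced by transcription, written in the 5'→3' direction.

The mRNA has the sequence of the coding strand (reverse complement of the template) with T→U. Reverse complement of GGCCGTGGTCCAGTCGAGTCCTGAACCTTGGAGCTTAGCCTGCAACCAGGGGAGGAGAGTACCACTG is CAGTGGTACTCTCCTCCCCTGGTTGCAGGCTAAGCTCCAAGGTTCAGGACTCGACTGGACCACGGCC; then T→U.

5'-CAGUGGUACUCUCCUCCCCUGGUUGCAGGCUAAGCUCCAAGGUUCAGGACUCGACUGGACCACGGCC-3'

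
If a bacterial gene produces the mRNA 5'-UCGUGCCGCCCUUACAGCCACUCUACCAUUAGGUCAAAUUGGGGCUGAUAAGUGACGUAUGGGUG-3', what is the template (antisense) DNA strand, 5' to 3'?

Replace U with T to get the coding DNA strand: TCGTGCCGCCCTTACAGCCACTCTACCATTAGGTCAAATTGGGGCTGATAAGTGACGTATGGGTG. The template strand is its reverse complement (complement AGCACGGCGGGAATGTCGGTGAGATGGTAATCCAGTTTAACCCCGACTATTCACTGCATACCCAC, then reverse).

5'-CACCCATACGTCACTTATCAGCCCCAATTTGACCTAATGGTAGAGTGGCTGTAAGGGCGGCACGA-3'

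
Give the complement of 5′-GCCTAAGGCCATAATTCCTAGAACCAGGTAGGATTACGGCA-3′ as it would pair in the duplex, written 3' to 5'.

Base-pairing A↔T, G↔C gives the complement. The complementary strand is antiparallel, so paired with a 5'→3' strand it runs 3'→5'.

3'-CGGATTCCGGTATTAAGGATCTTGGTCCATCCTAATGCCGT-5'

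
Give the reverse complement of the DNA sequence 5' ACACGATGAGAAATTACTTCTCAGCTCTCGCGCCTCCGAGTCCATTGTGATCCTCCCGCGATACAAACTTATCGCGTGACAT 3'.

5'-ATGTCACGCGATAAGTTTGTATCGCGGGAGGATCACAATGGACTCGGAGGCGCGAGAGCTGAGAAGTAATTTCTCATCGTGT-3'

Reading the sequence 3'→5' and pairing each base (A↔T, G↔C) gives the reverse complement directly.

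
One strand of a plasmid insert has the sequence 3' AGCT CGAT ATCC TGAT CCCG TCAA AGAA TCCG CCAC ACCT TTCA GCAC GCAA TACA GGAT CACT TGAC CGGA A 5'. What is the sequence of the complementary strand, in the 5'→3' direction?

5'-TCGAGCTATAGGACTAGGGCAGTTTCTTAGGCGGTGTGGAAAGTCGTGCGTTATGTCCTAGTGAACTGGCCTT-3'

The strand is given 3'→5', so its complement runs 5'→3' in the same left-to-right order: pair each base A↔T, G↔C.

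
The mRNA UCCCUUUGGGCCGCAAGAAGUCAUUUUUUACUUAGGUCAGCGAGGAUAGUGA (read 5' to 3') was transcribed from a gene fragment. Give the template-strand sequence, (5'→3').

Replace U with T to get the coding DNA strand: TCCCTTTGGGCCGCAAGAAGTCATTTTTTACTTAGGTCAGCGAGGATAGTGA. The template strand is its reverse complement (complement AGGGAAACCCGGCGTTCTTCAGTAAAAAATGAATCCAGTCGCTCCTATCACT, then reverse).

5'-TCACTATCCTCGCTGACCTAAGTAAAAAATGACTTCTTGCGGCCCAAAGGGA-3'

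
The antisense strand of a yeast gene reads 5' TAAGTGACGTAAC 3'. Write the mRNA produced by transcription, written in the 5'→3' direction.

The mRNA has the sequence of the coding strand (reverse complement of the template) with T→U. Reverse complement of TAAGTGACGTAAC is GTTACGTCACTTA; then T→U.

5′-GUUACGUCACUUA-3′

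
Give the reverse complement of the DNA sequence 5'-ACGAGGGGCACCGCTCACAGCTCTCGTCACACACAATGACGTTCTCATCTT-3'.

5'-AAGATGAGAACGTCATTGTGTGTGACGAGAGCTGTGAGCGGTGCCCCTCGT-3'

Reading the sequence 3'→5' and pairing each base (A↔T, G↔C) gives the reverse complement directly.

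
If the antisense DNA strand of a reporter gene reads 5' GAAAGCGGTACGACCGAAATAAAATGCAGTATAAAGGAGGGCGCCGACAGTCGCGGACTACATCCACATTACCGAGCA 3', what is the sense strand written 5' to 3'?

5'-TGCTCGGTAATGTGGATGTAGTCCGCGACTGTCGGCGCCCTCCTTTATACTGCATTTTATTTCGGTCGTACCGCTTTC-3'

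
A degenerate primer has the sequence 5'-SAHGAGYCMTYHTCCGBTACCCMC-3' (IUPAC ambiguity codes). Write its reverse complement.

5'-GKGGGTAVCGGADRAKGRCTCDTS-3'

Standard pairs A↔T, G↔C; ambiguity codes pair Y↔R, M↔K, S↔S, B↔V, H↔D. Complement (STDCTCRGKARDAGGCVATGGGKG), then reverse for 5'→3'.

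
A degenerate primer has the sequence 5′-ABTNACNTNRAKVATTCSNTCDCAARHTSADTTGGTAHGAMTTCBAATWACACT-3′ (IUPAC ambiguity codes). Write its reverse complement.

Standard pairs A↔T, G↔C; ambiguity codes pair R↔Y, M↔K, W↔W, S↔S, B↔V, D↔H, N↔N. Complement (TVANTGNANYTMBTAAGSNAGHGTTYDASTHAACCATDCTKAAGVTTAWTGTGA), then reverse for 5'→3'.

5'-AGTGTWATTVGAAKTCDTACCAAHTSADYTTGHGANSGAATBMTYNANGTNAVT-3'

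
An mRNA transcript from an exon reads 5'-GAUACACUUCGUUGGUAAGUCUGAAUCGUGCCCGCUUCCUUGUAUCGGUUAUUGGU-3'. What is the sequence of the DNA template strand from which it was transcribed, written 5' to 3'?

Replace U with T to get the coding DNA strand: GATACACTTCGTTGGTAAGTCTGAATCGTGCCCGCTTCCTTGTATCGGTTATTGGT. The template strand is its reverse complement (complement CTATGTGAAGCAACCATTCAGACTTAGCACGGGCGAAGGAACATAGCCAATAACCA, then reverse).

5'-ACCAATAACCGATACAAGGAAGCGGGCACGATTCAGACTTACCAACGAAGTGTATC-3'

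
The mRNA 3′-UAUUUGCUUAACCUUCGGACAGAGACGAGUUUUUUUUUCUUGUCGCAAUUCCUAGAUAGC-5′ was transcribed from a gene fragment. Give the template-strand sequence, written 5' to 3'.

5'-ATAAACGAATTGGAAGCCTGTCTCTGCTCAAAAAAAAAGAACAGCGTTAAGGATCTATCG-3'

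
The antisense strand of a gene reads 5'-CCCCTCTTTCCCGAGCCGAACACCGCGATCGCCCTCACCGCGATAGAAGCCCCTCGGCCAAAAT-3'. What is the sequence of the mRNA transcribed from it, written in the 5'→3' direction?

RNA polymerase reads the template 3'→5' and synthesizes mRNA 5'→3' by base-pairing (A→U, T→A, G↔C). The complement of the template is GGGGAGAAAGGGCTCGGCTTGTGGCGCTAGCGGGAGTGGCGCTATCTTCGGGGAGCCGGTTTTA; antiparallel, so 5'→3' the coding strand is ATTTTGGCCGAGGGGCTTCTATCGCGGTGAGGGCGATCGCGGTGTTCGGCTCGGGAAAGAGGGG. Replace T with U for the mRNA.

5'-AUUUUGGCCGAGGGGCUUCUAUCGCGGUGAGGGCGAUCGCGGUGUUCGGCUCGGGAAAGAGGGG-3'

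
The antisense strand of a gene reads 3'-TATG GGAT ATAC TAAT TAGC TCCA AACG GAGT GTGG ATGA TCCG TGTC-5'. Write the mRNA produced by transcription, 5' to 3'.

5'-AUACCCUAUAUGAUUAAUCGAGGUUUGCCUCACACCUACUAGGCACAG-3'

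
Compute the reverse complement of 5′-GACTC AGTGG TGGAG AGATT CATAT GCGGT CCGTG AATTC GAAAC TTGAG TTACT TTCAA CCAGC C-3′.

Complement each base (A↔T, G↔C): CTGAGTCACCACCTCTCTAAGTATACGCCAGGCACTTAAGCTTTGAACTCAATGAAAGTTGGTCGG. Then reverse.

5'-GGCTGGTTGAAAGTAACTCAAGTTTCGAATTCACGGACCGCATATGAATCTCTCCACCACTGAGTC-3'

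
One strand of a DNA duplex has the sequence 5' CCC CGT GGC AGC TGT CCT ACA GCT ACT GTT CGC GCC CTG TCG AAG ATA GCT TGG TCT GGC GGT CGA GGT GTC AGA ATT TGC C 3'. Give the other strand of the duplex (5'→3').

5'-GGCAAATTCTGACACCTCGACCGCCAGACCAAGCTATCTTCGACAGGGCGCGAACAGTAGCTGTAGGACAGCTGCCACGGGG-3'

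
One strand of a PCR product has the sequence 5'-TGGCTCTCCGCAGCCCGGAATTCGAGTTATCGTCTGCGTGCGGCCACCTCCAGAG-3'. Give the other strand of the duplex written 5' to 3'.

5'-CTCTGGAGGTGGCCGCACGCAGACGATAACTCGAATTCCGGGCTGCGGAGAGCCA-3'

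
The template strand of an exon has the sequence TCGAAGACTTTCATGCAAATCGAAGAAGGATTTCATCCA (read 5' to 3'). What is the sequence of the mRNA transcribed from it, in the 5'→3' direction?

5'-UGGAUGAAAUCCUUCUUCGAUUUGCAUGAAAGUCUUCGA-3'

The mRNA has the sequence of the coding strand (reverse complement of the template) with T→U. Reverse complement of TCGAAGACTTTCATGCAAATCGAAGAAGGATTTCATCCA is TGGATGAAATCCTTCTTCGATTTGCATGAAAGTCTTCGA; then T→U.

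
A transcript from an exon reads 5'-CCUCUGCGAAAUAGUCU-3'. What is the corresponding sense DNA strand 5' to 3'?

5′-CCTCTGCGAAATAGTCT-3′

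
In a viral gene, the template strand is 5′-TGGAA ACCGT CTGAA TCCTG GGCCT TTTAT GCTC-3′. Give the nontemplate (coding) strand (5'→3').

5'-GAGCATAAAAGGCCCAGGATTCAGACGGTTTCCA-3'

The coding strand is complementary and antiparallel to the template: take the complement (A↔T, G↔C) and reverse.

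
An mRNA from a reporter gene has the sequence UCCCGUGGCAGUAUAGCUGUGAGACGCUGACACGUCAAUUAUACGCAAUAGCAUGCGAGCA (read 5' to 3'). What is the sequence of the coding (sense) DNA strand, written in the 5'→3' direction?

The coding DNA strand has the same 5'→3' sequence as the mRNA with U replaced by T.

5'-TCCCGTGGCAGTATAGCTGTGAGACGCTGACACGTCAATTATACGCAATAGCATGCGAGCA-3'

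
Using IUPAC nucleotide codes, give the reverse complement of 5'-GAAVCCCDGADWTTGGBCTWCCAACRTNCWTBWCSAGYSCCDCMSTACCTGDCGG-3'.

Standard pairs A↔T, G↔C; ambiguity codes pair R↔Y, M↔K, W↔W, S↔S, B↔V, D↔H, N↔N. Complement (CTTBGGGHCTHWAACCVGAWGGTTGYANGWAVWGSTCRSGGHGKSATGGACHGCC), then reverse for 5'→3'.

5'-CCGHCAGGTASKGHGGSRCTSGWVAWGNAYGTTGGWAGVCCAAWHTCHGGGBTTC-3'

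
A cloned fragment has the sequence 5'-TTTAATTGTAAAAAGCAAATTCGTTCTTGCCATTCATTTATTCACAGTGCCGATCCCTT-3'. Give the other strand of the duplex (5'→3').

The complement of TTTAATTGTAAAAAGCAAATTCGTTCTTGCCATTCATTTATTCACAGTGCCGATCCCTT is AAATTAACATTTTTCGTTTAAGCAAGAACGGTAAGTAAATAAGTGTCACGGCTAGGGAA (A↔T, G↔C). DNA strands are antiparallel, so the complementary strand runs 3'→5'; reversing gives the 5'→3' form.

5′-AAGGGATCGGCACTGTGAATAAATGAATGGCAAGAACGAATTTGCTTTTTACAATTAAA-3′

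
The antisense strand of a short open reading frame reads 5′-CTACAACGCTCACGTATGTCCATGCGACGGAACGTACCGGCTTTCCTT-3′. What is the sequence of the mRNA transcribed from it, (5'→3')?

5'-AAGGAAAGCCGGUACGUUCCGUCGCAUGGACAUACGUGAGCGUUGUAG-3'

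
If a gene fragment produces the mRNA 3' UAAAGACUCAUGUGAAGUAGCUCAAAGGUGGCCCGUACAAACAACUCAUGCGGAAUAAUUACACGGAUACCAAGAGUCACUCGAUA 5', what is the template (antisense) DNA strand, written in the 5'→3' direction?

Written 5'→3' the mRNA is AUAGCUCACUGAGAACCAUAGGCACAUUAAUAAGGCGUACUCAACAAACAUGCCCGGUGGAAACUCGAUGAAGUGUACUCAGAAAU, so the coding DNA strand is ATAGCTCACTGAGAACCATAGGCACATTAATAAGGCGTACTCAACAAACATGCCCGGTGGAAACTCGATGAAGTGTACTCAGAAAT. The template is its reverse complement.

5'-ATTTCTGAGTACACTTCATCGAGTTTCCACCGGGCATGTTTGTTGAGTACGCCTTATTAATGTGCCTATGGTTCTCAGTGAGCTAT-3'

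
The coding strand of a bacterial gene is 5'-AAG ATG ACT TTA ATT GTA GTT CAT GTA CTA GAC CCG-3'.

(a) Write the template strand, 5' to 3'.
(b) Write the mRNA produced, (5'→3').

(a) The template strand is the reverse complement of the coding strand: complement TTCTACTGAAATTAACATCAAGTACATGATCTGGGC, then reverse.
(b) mRNA matches the coding strand with T→U.

(a) 5'-CGGGTCTAGTACATGAACTACAATTAAAGTCATCTT-3'
(b) 5'-AAGAUGACUUUAAUUGUAGUUCAUGUACUAGACCCG-3'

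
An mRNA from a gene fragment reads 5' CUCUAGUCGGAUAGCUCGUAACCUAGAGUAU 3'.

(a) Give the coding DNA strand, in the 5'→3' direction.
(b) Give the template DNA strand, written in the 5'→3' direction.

(a) The coding strand matches the mRNA with U→T.
(b) The template strand is the reverse complement of the coding strand.

(a) 5'-CTCTAGTCGGATAGCTCGTAACCTAGAGTAT-3'
(b) 5'-ATACTCTAGGTTACGAGCTATCCGACTAGAG-3'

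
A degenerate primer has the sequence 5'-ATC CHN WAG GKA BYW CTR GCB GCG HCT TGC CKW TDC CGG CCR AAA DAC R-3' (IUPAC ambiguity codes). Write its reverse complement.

5'-YGTHTTTYGGCCGGHAWMGGCAAGDCGCVGCYAGWRVTMCCTWNDGGAT-3'

Standard pairs A↔T, G↔C; ambiguity codes pair R↔Y, K↔M, W↔W, B↔V, D↔H, N↔N. Complement (TAGGDNWTCCMTVRWGAYCGVCGCDGAACGGMWAHGGCCGGYTTTHTGY), then reverse for 5'→3'.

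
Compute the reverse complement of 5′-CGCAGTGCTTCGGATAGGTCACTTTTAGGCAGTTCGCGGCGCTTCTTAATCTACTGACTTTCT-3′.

5′-AGAAAGTCAGTAGATTAAGAAGCGCCGCGAACTGCCTAAAAGTGACCTATCCGAAGCACTGCG-3′

Reading the sequence 3'→5' and pairing each base (A↔T, G↔C) gives the reverse complement directly.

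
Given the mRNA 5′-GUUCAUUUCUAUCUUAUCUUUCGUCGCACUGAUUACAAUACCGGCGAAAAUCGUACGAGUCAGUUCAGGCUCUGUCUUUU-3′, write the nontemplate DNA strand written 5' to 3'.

5'-GTTCATTTCTATCTTATCTTTCGTCGCACTGATTACAATACCGGCGAAAATCGTACGAGTCAGTTCAGGCTCTGTCTTTT-3'

The coding DNA strand has the same 5'→3' sequence as the mRNA with U replaced by T.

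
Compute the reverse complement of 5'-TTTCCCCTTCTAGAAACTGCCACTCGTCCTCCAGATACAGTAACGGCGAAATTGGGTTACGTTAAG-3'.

5'-CTTAACGTAACCCAATTTCGCCGTTACTGTATCTGGAGGACGAGTGGCAGTTTCTAGAAGGGGAAA-3'

Complement each base (A↔T, G↔C): AAAGGGGAAGATCTTTGACGGTGAGCAGGAGGTCTATGTCATTGCCGCTTTAACCCAATGCAATTC. Then reverse.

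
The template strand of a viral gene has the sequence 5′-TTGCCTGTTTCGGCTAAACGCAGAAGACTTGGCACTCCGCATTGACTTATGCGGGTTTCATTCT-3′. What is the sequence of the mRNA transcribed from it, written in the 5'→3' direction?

RNA polymerase reads the template 3'→5' and synthesizes mRNA 5'→3' by base-pairing (A→U, T→A, G↔C). The complement of the template is AACGGACAAAGCCGATTTGCGTCTTCTGAACCGTGAGGCGTAACTGAATACGCCCAAAGTAAGA; antiparallel, so 5'→3' the coding strand is AGAATGAAACCCGCATAAGTCAATGCGGAGTGCCAAGTCTTCTGCGTTTAGCCGAAACAGGCAA. Replace T with U for the mRNA.

5′-AGAAUGAAACCCGCAUAAGUCAAUGCGGAGUGCCAAGUCUUCUGCGUUUAGCCGAAACAGGCAA-3′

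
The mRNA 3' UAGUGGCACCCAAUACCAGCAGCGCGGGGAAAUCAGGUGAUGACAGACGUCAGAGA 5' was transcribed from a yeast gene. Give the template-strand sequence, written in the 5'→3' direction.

5'-ATCACCGTGGGTTATGGTCGTCGCGCCCCTTTAGTCCACTACTGTCTGCAGTCTCT-3'

Written 5'→3' the mRNA is AGAGACUGCAGACAGUAGUGGACUAAAGGGGCGCGACGACCAUAACCCACGGUGAU, so the coding DNA strand is AGAGACTGCAGACAGTAGTGGACTAAAGGGGCGCGACGACCATAACCCACGGTGAT. The template is its reverse complement.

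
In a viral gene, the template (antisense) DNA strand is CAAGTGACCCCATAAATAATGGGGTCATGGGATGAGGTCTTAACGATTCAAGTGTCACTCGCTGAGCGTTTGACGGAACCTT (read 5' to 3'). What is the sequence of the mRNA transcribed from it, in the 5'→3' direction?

5'-AAGGUUCCGUCAAACGCUCAGCGAGUGACACUUGAAUCGUUAAGACCUCAUCCCAUGACCCCAUUAUUUAUGGGGUCACUUG-3'

The mRNA has the sequence of the coding strand (reverse complement of the template) with T→U. Reverse complement of CAAGTGACCCCATAAATAATGGGGTCATGGGATGAGGTCTTAACGATTCAAGTGTCACTCGCTGAGCGTTTGACGGAACCTT is AAGGTTCCGTCAAACGCTCAGCGAGTGACACTTGAATCGTTAAGACCTCATCCCATGACCCCATTATTTATGGGGTCACTTG; then T→U.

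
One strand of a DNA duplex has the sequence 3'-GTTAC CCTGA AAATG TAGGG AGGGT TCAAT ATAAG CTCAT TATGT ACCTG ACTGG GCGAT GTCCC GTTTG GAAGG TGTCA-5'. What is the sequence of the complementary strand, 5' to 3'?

5'-CAATGGGACTTTTACATCCCTCCCAAGTTATATTCGAGTAATACATGGACTGACCCGCTACAGGGCAAACCTTCCACAGT-3'

The strand is given 3'→5', so its complement runs 5'→3' in the same left-to-right order: pair each base A↔T, G↔C.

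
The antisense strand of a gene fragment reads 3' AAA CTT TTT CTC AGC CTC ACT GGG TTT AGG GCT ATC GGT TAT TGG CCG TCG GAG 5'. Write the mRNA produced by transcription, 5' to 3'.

5'-UUUGAAAAAGAGUCGGAGUGACCCAAAUCCCGAUAGCCAAUAACCGGCAGCCUC-3'

Reading the template 3'→5' as shown, RNA polymerase pairs each base (A→U, T→A, G↔C) to build mRNA 5'→3' directly.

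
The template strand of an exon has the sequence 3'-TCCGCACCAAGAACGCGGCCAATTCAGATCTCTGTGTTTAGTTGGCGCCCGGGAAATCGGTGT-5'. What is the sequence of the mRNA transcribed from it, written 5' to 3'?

5'-AGGCGUGGUUCUUGCGCCGGUUAAGUCUAGAGACACAAAUCAACCGCGGGCCCUUUAGCCACA-3'

Reading the template 3'→5' as shown, RNA polymerase pairs each base (A→U, T→A, G↔C) to build mRNA 5'→3' directly.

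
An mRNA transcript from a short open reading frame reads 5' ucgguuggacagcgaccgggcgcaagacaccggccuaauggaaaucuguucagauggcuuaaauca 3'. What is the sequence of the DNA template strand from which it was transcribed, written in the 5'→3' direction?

5'-TGATTTAAGCCATCTGAACAGATTTCCATTAGGCCGGTGTCTTGCGCCCGGTCGCTGTCCAACCGA-3'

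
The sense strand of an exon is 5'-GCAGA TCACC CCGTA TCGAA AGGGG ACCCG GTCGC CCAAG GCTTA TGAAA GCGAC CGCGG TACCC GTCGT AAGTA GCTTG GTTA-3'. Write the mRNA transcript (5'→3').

The mRNA is synthesized from the template strand, so it matches the coding strand with T replaced by U.

5'-GCAGAUCACCCCGUAUCGAAAGGGGACCCGGUCGCCCAAGGCUUAUGAAAGCGACCGCGGUACCCGUCGUAAGUAGCUUGGUUA-3'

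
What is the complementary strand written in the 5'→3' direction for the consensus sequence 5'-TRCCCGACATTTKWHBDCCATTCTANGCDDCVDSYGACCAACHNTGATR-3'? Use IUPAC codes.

Standard pairs A↔T, G↔C; ambiguity codes pair R↔Y, K↔M, W↔W, S↔S, B↔V, D↔H, N↔N. Complement (AYGGGCTGTAAAMWDVHGGTAAGATNCGHHGBHSRCTGGTTGDNACTAY), then reverse for 5'→3'.

5'-YATCANDGTTGGTCRSHBGHHGCNTAGAATGGHVDWMAAATGTCGGGYA-3'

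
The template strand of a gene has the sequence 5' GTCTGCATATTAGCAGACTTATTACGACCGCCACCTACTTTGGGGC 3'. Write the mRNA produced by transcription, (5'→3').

5'-GCCCCAAAGUAGGUGGCGGUCGUAAUAAGUCUGCUAAUAUGCAGAC-3'

The mRNA has the sequence of the coding strand (reverse complement of the template) with T→U. Reverse complement of GTCTGCATATTAGCAGACTTATTACGACCGCCACCTACTTTGGGGC is GCCCCAAAGTAGGTGGCGGTCGTAATAAGTCTGCTAATATGCAGAC; then T→U.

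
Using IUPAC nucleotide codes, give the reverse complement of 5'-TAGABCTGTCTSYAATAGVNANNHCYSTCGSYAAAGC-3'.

Standard pairs A↔T, G↔C; ambiguity codes pair Y↔R, S↔S, B↔V, H↔D, N↔N. Complement (ATCTVGACAGASRTTATCBNTNNDGRSAGCSRTTTCG), then reverse for 5'→3'.

5'-GCTTTRSCGASRGDNNTNBCTATTRSAGACAGVTCTA-3'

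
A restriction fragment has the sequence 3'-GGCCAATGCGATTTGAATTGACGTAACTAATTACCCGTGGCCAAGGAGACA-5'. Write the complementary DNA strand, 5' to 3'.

5′-CCGGTTACGCTAAACTTAACTGCATTGATTAATGGGCACCGGTTCCTCTGT-3′

The strand is given 3'→5', so its complement runs 5'→3' in the same left-to-right order: pair each base A↔T, G↔C.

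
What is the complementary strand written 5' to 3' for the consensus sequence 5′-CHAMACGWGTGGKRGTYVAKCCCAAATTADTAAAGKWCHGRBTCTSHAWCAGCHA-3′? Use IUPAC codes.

Standard pairs A↔T, G↔C; ambiguity codes pair R↔Y, M↔K, W↔W, S↔S, B↔V, D↔H. Complement (GDTKTGCWCACCMYCARBTMGGGTTTAATHATTTCMWGDCYVAGASDTWGTCGDT), then reverse for 5'→3'.

5'-TDGCTGWTDSAGAVYCDGWMCTTTAHTAATTTGGGMTBRACYMCCACWCGTKTDG-3'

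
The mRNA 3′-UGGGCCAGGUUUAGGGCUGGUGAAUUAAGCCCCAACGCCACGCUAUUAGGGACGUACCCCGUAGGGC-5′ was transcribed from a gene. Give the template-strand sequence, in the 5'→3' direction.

5'-ACCCGGTCCAAATCCCGACCACTTAATTCGGGGTTGCGGTGCGATAATCCCTGCATGGGGCATCCCG-3'

Written 5'→3' the mRNA is CGGGAUGCCCCAUGCAGGGAUUAUCGCACCGCAACCCCGAAUUAAGUGGUCGGGAUUUGGACCGGGU, so the coding DNA strand is CGGGATGCCCCATGCAGGGATTATCGCACCGCAACCCCGAATTAAGTGGTCGGGATTTGGACCGGGT. The template is its reverse complement.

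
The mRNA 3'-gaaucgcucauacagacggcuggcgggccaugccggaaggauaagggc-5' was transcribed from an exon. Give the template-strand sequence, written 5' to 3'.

Written 5'→3' the mRNA is CGGGAAUAGGAAGGCCGUACCGGGCGGUCGGCAGACAUACUCGCUAAG, so the coding DNA strand is CGGGAATAGGAAGGCCGTACCGGGCGGTCGGCAGACATACTCGCTAAG. The template is its reverse complement.

5′-CTTAGCGAGTATGTCTGCCGACCGCCCGGTACGGCCTTCCTATTCCCG-3′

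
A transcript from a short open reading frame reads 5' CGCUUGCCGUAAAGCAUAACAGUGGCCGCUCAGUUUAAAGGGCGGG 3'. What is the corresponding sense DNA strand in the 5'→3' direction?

5'-CGCTTGCCGTAAAGCATAACAGTGGCCGCTCAGTTTAAAGGGCGGG-3'

The coding DNA strand has the same 5'→3' sequence as the mRNA with U replaced by T.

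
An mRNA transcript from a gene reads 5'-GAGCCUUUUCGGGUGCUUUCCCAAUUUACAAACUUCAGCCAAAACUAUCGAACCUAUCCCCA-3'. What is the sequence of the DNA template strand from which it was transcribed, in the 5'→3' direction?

Replace U with T to get the coding DNA strand: GAGCCTTTTCGGGTGCTTTCCCAATTTACAAACTTCAGCCAAAACTATCGAACCTATCCCCA. The template strand is its reverse complement (complement CTCGGAAAAGCCCACGAAAGGGTTAAATGTTTGAAGTCGGTTTTGATAGCTTGGATAGGGGT, then reverse).

5'-TGGGGATAGGTTCGATAGTTTTGGCTGAAGTTTGTAAATTGGGAAAGCACCCGAAAAGGCTC-3'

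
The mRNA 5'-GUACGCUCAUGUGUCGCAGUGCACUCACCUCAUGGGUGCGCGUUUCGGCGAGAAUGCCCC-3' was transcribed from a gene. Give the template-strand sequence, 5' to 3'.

5'-GGGGCATTCTCGCCGAAACGCGCACCCATGAGGTGAGTGCACTGCGACACATGAGCGTAC-3'

Replace U with T to get the coding DNA strand: GTACGCTCATGTGTCGCAGTGCACTCACCTCATGGGTGCGCGTTTCGGCGAGAATGCCCC. The template strand is its reverse complement (complement CATGCGAGTACACAGCGTCACGTGAGTGGAGTACCCACGCGCAAAGCCGCTCTTACGGGG, then reverse).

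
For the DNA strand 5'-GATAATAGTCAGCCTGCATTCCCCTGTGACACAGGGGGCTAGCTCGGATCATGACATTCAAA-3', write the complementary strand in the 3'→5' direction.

Base-pairing A↔T, G↔C gives the complement. The complementary strand is antiparallel, so paired with a 5'→3' strand it runs 3'→5'.

3'-CTATTATCAGTCGGACGTAAGGGGACACTGTGTCCCCCGATCGAGCCTAGTACTGTAAGTTT-5'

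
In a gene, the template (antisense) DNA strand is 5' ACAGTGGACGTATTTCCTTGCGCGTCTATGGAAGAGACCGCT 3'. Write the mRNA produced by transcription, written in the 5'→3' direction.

The mRNA has the sequence of the coding strand (reverse complement of the template) with T→U. Reverse complement of ACAGTGGACGTATTTCCTTGCGCGTCTATGGAAGAGACCGCT is AGCGGTCTCTTCCATAGACGCGCAAGGAAATACGTCCACTGT; then T→U.

5'-AGCGGUCUCUUCCAUAGACGCGCAAGGAAAUACGUCCACUGU-3'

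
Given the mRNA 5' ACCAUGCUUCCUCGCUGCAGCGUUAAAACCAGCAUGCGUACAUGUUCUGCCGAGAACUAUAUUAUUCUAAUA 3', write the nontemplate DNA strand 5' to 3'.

5'-ACCATGCTTCCTCGCTGCAGCGTTAAAACCAGCATGCGTACATGTTCTGCCGAGAACTATATTATTCTAATA-3'

The coding DNA strand has the same 5'→3' sequence as the mRNA with U replaced by T.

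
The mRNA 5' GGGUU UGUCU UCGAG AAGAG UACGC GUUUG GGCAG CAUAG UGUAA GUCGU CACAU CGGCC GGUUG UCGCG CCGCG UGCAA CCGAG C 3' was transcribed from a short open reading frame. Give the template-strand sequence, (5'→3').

Replace U with T to get the coding DNA strand: GGGTTTGTCTTCGAGAAGAGTACGCGTTTGGGCAGCATAGTGTAAGTCGTCACATCGGCCGGTTGTCGCGCCGCGTGCAACCGAGC. The template strand is its reverse complement (complement CCCAAACAGAAGCTCTTCTCATGCGCAAACCCGTCGTATCACATTCAGCAGTGTAGCCGGCCAACAGCGCGGCGCACGTTGGCTCG, then reverse).

5'-GCTCGGTTGCACGCGGCGCGACAACCGGCCGATGTGACGACTTACACTATGCTGCCCAAACGCGTACTCTTCTCGAAGACAAACCC-3'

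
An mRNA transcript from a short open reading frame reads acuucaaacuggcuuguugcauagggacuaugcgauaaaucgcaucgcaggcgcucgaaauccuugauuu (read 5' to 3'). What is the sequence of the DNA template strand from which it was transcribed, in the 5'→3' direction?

5'-AAATCAAGGATTTCGAGCGCCTGCGATGCGATTTATCGCATAGTCCCTATGCAACAAGCCAGTTTGAAGT-3'

Replace U with T to get the coding DNA strand: ACTTCAAACTGGCTTGTTGCATAGGGACTATGCGATAAATCGCATCGCAGGCGCTCGAAATCCTTGATTT. The template strand is its reverse complement (complement TGAAGTTTGACCGAACAACGTATCCCTGATACGCTATTTAGCGTAGCGTCCGCGAGCTTTAGGAACTAAA, then reverse).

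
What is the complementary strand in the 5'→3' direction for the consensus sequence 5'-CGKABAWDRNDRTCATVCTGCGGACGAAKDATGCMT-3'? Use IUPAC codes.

5′-AKGCATHMTTCGTCCGCAGBATGAYHNYHWTVTMCG-3′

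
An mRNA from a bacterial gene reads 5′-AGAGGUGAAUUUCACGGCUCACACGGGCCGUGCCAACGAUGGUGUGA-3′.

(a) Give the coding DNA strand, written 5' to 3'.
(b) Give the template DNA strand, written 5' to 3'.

(a) 5′-AGAGGTGAATTTCACGGCTCACACGGGCCGTGCCAACGATGGTGTGA-3′
(b) 5'-TCACACCATCGTTGGCACGGCCCGTGTGAGCCGTGAAATTCACCTCT-3'

(a) The coding strand matches the mRNA with U→T.
(b) The template strand is the reverse complement of the coding strand.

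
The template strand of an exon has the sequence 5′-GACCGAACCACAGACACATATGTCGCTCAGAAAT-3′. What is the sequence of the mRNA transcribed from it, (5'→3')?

5'-AUUUCUGAGCGACAUAUGUGUCUGUGGUUCGGUC-3'

The mRNA has the sequence of the coding strand (reverse complement of the template) with T→U. Reverse complement of GACCGAACCACAGACACATATGTCGCTCAGAAAT is ATTTCTGAGCGACATATGTGTCTGTGGTTCGGTC; then T→U.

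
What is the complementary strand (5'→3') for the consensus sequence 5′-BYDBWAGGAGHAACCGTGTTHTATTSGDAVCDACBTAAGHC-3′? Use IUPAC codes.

Standard pairs A↔T, G↔C; ambiguity codes pair Y↔R, W↔W, S↔S, B↔V, D↔H. Complement (VRHVWTCCTCDTTGGCACAADATAASCHTBGHTGVATTCDG), then reverse for 5'→3'.

5'-GDCTTAVGTHGBTHCSAATADAACACGGTTDCTCCTWVHRV-3'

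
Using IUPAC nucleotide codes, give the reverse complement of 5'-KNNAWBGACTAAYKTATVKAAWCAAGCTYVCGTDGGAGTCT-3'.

Standard pairs A↔T, G↔C; ambiguity codes pair Y↔R, K↔M, W↔W, B↔V, D↔H, N↔N. Complement (MNNTWVCTGATTRMATABMTTWGTTCGARBGCAHCCTCAGA), then reverse for 5'→3'.

5'-AGACTCCHACGBRAGCTTGWTTMBATAMRTTAGTCVWTNNM-3'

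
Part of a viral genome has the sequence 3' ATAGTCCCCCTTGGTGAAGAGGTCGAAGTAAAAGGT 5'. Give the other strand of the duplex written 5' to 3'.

5′-TATCAGGGGGAACCACTTCTCCAGCTTCATTTTCCA-3′

The strand is given 3'→5', so its complement runs 5'→3' in the same left-to-right order: pair each base A↔T, G↔C.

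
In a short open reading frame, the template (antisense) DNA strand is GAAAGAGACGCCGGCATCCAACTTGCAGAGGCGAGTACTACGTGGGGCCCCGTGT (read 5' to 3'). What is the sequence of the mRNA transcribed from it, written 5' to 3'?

5'-ACACGGGGCCCCACGUAGUACUCGCCUCUGCAAGUUGGAUGCCGGCGUCUCUUUC-3'

The mRNA has the sequence of the coding strand (reverse complement of the template) with T→U. Reverse complement of GAAAGAGACGCCGGCATCCAACTTGCAGAGGCGAGTACTACGTGGGGCCCCGTGT is ACACGGGGCCCCACGTAGTACTCGCCTCTGCAAGTTGGATGCCGGCGTCTCTTTC; then T→U.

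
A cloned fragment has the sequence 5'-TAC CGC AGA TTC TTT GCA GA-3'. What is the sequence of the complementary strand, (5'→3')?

5'-TCTGCAAAGAATCTGCGGTA-3'

Pairing A↔T and G↔C gives ATGGCGTCTAAGAAACGTCT, running 3'→5'. Reverse for the 5'→3' convention.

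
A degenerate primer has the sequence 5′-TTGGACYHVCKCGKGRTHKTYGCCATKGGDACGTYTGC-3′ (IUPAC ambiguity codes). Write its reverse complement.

5'-GCARACGTHCCMATGGCRAMDAYCMCGMGBDRGTCCAA-3'

Standard pairs A↔T, G↔C; ambiguity codes pair R↔Y, K↔M, D↔H, V↔B. Complement (AACCTGRDBGMGCMCYADMARCGGTAMCCHTGCARACG), then reverse for 5'→3'.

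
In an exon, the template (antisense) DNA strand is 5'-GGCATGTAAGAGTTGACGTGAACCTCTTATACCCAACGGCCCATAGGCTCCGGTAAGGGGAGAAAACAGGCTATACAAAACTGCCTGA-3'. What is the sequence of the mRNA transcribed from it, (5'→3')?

RNA polymerase reads the template 3'→5' and synthesizes mRNA 5'→3' by base-pairing (A→U, T→A, G↔C). The complement of the template is CCGTACATTCTCAACTGCACTTGGAGAATATGGGTTGCCGGGTATCCGAGGCCATTCCCCTCTTTTGTCCGATATGTTTTGACGGACT; antiparallel, so 5'→3' the coding strand is TCAGGCAGTTTTGTATAGCCTGTTTTCTCCCCTTACCGGAGCCTATGGGCCGTTGGGTATAAGAGGTTCACGTCAACTCTTACATGCC. Replace T with U for the mRNA.

5'-UCAGGCAGUUUUGUAUAGCCUGUUUUCUCCCCUUACCGGAGCCUAUGGGCCGUUGGGUAUAAGAGGUUCACGUCAACUCUUACAUGCC-3'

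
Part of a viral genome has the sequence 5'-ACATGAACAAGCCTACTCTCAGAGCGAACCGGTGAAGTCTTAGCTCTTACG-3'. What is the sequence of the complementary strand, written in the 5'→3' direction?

Pairing A↔T and G↔C gives TGTACTTGTTCGGATGAGAGTCTCGCTTGGCCACTTCAGAATCGAGAATGC, running 3'→5'. Reverse for the 5'→3' convention.

5′-CGTAAGAGCTAAGACTTCACCGGTTCGCTCTGAGAGTAGGCTTGTTCATGT-3′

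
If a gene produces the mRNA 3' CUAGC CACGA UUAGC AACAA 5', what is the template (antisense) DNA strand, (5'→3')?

Written 5'→3' the mRNA is AACAACGAUUAGCACCGAUC, so the coding DNA strand is AACAACGATTAGCACCGATC. The template is its reverse complement.

5'-GATCGGTGCTAATCGTTGTT-3'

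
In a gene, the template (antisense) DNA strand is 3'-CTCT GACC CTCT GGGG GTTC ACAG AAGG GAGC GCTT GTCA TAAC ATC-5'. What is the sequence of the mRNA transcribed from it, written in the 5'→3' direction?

Reading the template 3'→5' as shown, RNA polymerase pairs each base (A→U, T→A, G↔C) to build mRNA 5'→3' directly.

5'-GAGACUGGGAGACCCCCAAGUGUCUUCCCUCGCGAACAGUAUUGUAG-3'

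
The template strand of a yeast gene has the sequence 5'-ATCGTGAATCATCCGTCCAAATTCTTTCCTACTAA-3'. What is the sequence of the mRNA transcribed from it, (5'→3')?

RNA polymerase reads the template 3'→5' and synthesizes mRNA 5'→3' by base-pairing (A→U, T→A, G↔C). The complement of the template is TAGCACTTAGTAGGCAGGTTTAAGAAAGGATGATT; antiparallel, so 5'→3' the coding strand is TTAGTAGGAAAGAATTTGGACGGATGATTCACGAT. Replace T with U for the mRNA.

5'-UUAGUAGGAAAGAAUUUGGACGGAUGAUUCACGAU-3'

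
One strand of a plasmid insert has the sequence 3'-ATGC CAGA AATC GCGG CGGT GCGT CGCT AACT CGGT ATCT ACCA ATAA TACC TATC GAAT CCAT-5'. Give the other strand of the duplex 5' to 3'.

5'-TACGGTCTTTAGCGCCGCCACGCAGCGATTGAGCCATAGATGGTTATTATGGATAGCTTAGGTA-3'

The strand is given 3'→5', so its complement runs 5'→3' in the same left-to-right order: pair each base A↔T, G↔C.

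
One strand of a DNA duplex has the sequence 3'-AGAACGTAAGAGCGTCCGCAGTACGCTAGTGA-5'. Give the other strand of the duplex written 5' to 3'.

The strand is given 3'→5', so its complement runs 5'→3' in the same left-to-right order: pair each base A↔T, G↔C.

5'-TCTTGCATTCTCGCAGGCGTCATGCGATCACT-3'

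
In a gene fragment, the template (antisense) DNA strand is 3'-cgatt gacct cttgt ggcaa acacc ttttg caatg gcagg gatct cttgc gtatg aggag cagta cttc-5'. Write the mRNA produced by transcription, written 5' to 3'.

5′-GCUAACUGGAGAACACCGUUUGUGGAAAACGUUACCGUCCCUAGAGAACGCAUACUCCUCGUCAUGAAG-3′

Reading the template 3'→5' as shown, RNA polymerase pairs each base (A→U, T→A, G↔C) to build mRNA 5'→3' directly.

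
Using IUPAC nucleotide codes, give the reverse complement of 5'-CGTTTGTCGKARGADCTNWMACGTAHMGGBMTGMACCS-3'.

Standard pairs A↔T, G↔C; ambiguity codes pair R↔Y, M↔K, W↔W, S↔S, B↔V, D↔H, N↔N. Complement (GCAAACAGCMTYCTHGANWKTGCATDKCCVKACKTGGS), then reverse for 5'→3'.

5'-SGGTKCAKVCCKDTACGTKWNAGHTCYTMCGACAAACG-3'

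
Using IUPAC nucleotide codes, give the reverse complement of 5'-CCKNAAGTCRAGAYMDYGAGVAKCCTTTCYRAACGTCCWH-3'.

5′-DWGGACGTTYRGAAAGGMTBCTCRHKRTCTYGACTTNMGG-3′

Standard pairs A↔T, G↔C; ambiguity codes pair R↔Y, M↔K, W↔W, D↔H, V↔B, N↔N. Complement (GGMNTTCAGYTCTRKHRCTCBTMGGAAAGRYTTGCAGGWD), then reverse for 5'→3'.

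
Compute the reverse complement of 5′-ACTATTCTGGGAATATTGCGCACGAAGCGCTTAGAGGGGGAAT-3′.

5'-ATTCCCCCTCTAAGCGCTTCGTGCGCAATATTCCCAGAATAGT-3'

Complement each base (A↔T, G↔C): TGATAAGACCCTTATAACGCGTGCTTCGCGAATCTCCCCCTTA. Then reverse.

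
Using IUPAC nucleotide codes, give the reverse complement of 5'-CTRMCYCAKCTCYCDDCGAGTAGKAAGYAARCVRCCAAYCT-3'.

Standard pairs A↔T, G↔C; ambiguity codes pair R↔Y, M↔K, D↔H, V↔B. Complement (GAYKGRGTMGAGRGHHGCTCATCMTTCRTTYGBYGGTTRGA), then reverse for 5'→3'.

5′-AGRTTGGYBGYTTRCTTMCTACTCGHHGRGAGMTGRGKYAG-3′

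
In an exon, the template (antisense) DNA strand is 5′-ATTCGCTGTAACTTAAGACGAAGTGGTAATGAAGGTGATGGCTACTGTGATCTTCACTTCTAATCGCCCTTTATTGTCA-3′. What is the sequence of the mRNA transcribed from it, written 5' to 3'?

5′-UGACAAUAAAGGGCGAUUAGAAGUGAAGAUCACAGUAGCCAUCACCUUCAUUACCACUUCGUCUUAAGUUACAGCGAAU-3′

The mRNA has the sequence of the coding strand (reverse complement of the template) with T→U. Reverse complement of ATTCGCTGTAACTTAAGACGAAGTGGTAATGAAGGTGATGGCTACTGTGATCTTCACTTCTAATCGCCCTTTATTGTCA is TGACAATAAAGGGCGATTAGAAGTGAAGATCACAGTAGCCATCACCTTCATTACCACTTCGTCTTAAGTTACAGCGAAT; then T→U.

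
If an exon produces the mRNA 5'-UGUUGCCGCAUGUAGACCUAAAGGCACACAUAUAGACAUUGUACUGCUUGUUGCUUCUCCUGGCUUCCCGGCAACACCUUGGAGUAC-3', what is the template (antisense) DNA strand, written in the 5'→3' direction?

5'-GTACTCCAAGGTGTTGCCGGGAAGCCAGGAGAAGCAACAAGCAGTACAATGTCTATATGTGTGCCTTTAGGTCTACATGCGGCAACA-3'

Replace U with T to get the coding DNA strand: TGTTGCCGCATGTAGACCTAAAGGCACACATATAGACATTGTACTGCTTGTTGCTTCTCCTGGCTTCCCGGCAACACCTTGGAGTAC. The template strand is its reverse complement (complement ACAACGGCGTACATCTGGATTTCCGTGTGTATATCTGTAACATGACGAACAACGAAGAGGACCGAAGGGCCGTTGTGGAACCTCATG, then reverse).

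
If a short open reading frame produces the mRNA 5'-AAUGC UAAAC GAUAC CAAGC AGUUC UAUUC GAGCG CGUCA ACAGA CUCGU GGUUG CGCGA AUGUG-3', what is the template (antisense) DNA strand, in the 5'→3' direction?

5'-CACATTCGCGCAACCACGAGTCTGTTGACGCGCTCGAATAGAACTGCTTGGTATCGTTTAGCATT-3'

Replace U with T to get the coding DNA strand: AATGCTAAACGATACCAAGCAGTTCTATTCGAGCGCGTCAACAGACTCGTGGTTGCGCGAATGTG. The template strand is its reverse complement (complement TTACGATTTGCTATGGTTCGTCAAGATAAGCTCGCGCAGTTGTCTGAGCACCAACGCGCTTACAC, then reverse).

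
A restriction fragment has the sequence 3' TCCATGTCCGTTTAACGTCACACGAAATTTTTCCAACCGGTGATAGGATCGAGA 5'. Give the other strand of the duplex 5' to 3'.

5'-AGGTACAGGCAAATTGCAGTGTGCTTTAAAAAGGTTGGCCACTATCCTAGCTCT-3'

The strand is given 3'→5', so its complement runs 5'→3' in the same left-to-right order: pair each base A↔T, G↔C.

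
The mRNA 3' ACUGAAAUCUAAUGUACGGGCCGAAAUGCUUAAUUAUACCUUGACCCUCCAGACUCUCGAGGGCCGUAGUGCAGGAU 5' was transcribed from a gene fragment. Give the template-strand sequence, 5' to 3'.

5'-TGACTTTAGATTACATGCCCGGCTTTACGAATTAATATGGAACTGGGAGGTCTGAGAGCTCCCGGCATCACGTCCTA-3'

Written 5'→3' the mRNA is UAGGACGUGAUGCCGGGAGCUCUCAGACCUCCCAGUUCCAUAUUAAUUCGUAAAGCCGGGCAUGUAAUCUAAAGUCA, so the coding DNA strand is TAGGACGTGATGCCGGGAGCTCTCAGACCTCCCAGTTCCATATTAATTCGTAAAGCCGGGCATGTAATCTAAAGTCA. The template is its reverse complement.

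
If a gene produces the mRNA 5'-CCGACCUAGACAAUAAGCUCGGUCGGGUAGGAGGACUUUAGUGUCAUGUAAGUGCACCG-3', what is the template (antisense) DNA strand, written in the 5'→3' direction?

5'-CGGTGCACTTACATGACACTAAAGTCCTCCTACCCGACCGAGCTTATTGTCTAGGTCGG-3'

Replace U with T to get the coding DNA strand: CCGACCTAGACAATAAGCTCGGTCGGGTAGGAGGACTTTAGTGTCATGTAAGTGCACCG. The template strand is its reverse complement (complement GGCTGGATCTGTTATTCGAGCCAGCCCATCCTCCTGAAATCACAGTACATTCACGTGGC, then reverse).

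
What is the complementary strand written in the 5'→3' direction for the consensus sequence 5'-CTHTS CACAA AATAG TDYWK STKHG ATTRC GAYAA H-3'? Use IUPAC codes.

5'-DTTRTCGYAATCDMASMWRHACTATTTTGTGSADAG-3'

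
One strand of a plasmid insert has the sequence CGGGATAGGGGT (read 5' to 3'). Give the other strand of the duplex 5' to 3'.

5'-ACCCCTATCCCG-3'

Pairing A↔T and G↔C gives GCCCTATCCCCA, running 3'→5'. Reverse for the 5'→3' convention.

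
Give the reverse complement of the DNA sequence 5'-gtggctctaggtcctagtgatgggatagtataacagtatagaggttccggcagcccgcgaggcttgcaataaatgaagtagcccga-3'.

5'-TCGGGCTACTTCATTTATTGCAAGCCTCGCGGGCTGCCGGAACCTCTATACTGTTATACTATCCCATCACTAGGACCTAGAGCCAC-3'

Reading the sequence 3'→5' and pairing each base (A↔T, G↔C) gives the reverse complement directly.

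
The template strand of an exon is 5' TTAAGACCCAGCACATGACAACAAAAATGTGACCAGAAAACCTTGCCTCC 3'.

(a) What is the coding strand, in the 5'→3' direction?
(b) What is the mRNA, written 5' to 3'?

(a) The coding strand is the reverse complement of the template: complement AATTCTGGGTCGTGTACTGTTGTTTTTACACTGGTCTTTTGGAACGGAGG, then reverse.
(b) mRNA has the coding-strand sequence with T→U.

(a) 5'-GGAGGCAAGGTTTTCTGGTCACATTTTTGTTGTCATGTGCTGGGTCTTAA-3'
(b) 5'-GGAGGCAAGGUUUUCUGGUCACAUUUUUGUUGUCAUGUGCUGGGUCUUAA-3'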